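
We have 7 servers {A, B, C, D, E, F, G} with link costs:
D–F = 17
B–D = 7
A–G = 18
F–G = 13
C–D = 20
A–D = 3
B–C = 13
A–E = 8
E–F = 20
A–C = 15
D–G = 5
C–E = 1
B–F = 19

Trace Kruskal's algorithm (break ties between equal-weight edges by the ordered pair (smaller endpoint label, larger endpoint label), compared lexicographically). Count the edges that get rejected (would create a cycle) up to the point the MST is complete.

1

Kruskal's algorithm — process edges by increasing weight (ties by edge label):
C–E (1): add. Components now {A} {B} {C,E} {D} {F} {G}
A–D (3): add. Components now {A,D} {B} {C,E} {F} {G}
D–G (5): add. Components now {A,D,G} {B} {C,E} {F}
B–D (7): add. Components now {A,B,D,G} {C,E} {F}
A–E (8): add. Components now {A,B,C,D,E,G} {F}
B–C (13): skip — B and C already connected.
F–G (13): add. Components now {A,B,C,D,E,F,G}
Edges rejected before the tree was complete: 1.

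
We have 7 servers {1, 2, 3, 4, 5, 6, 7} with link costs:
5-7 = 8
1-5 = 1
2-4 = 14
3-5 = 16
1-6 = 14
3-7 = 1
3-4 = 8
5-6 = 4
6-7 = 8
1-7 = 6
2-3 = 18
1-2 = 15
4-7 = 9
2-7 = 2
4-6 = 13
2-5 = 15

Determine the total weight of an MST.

Grow the tree from 5 using Prim:
Step 1: cheapest edge leaving the tree is 1-5 (1); add 1.
Step 2: cheapest edge leaving the tree is 5-6 (4); add 6.
Step 3: cheapest edge leaving the tree is 1-7 (6); add 7.
Step 4: cheapest edge leaving the tree is 3-7 (1); add 3.
Step 5: cheapest edge leaving the tree is 2-7 (2); add 2.
Step 6: cheapest edge leaving the tree is 3-4 (8); add 4.
MST edges: 1-5, 5-6, 1-7, 3-7, 2-7, 3-4; total weight 1+4+6+1+2+8 = 22.

22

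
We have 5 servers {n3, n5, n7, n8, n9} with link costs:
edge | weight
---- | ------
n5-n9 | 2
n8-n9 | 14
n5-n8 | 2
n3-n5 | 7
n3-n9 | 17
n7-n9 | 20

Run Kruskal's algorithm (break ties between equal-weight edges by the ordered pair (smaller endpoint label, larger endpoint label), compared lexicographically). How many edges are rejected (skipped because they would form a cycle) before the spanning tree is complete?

2

Kruskal's algorithm — process edges by increasing weight (ties by edge label):
n5-n8 (2): add — endpoints in different components.
n5-n9 (2): add — endpoints in different components.
n3-n5 (7): add — endpoints in different components.
n8-n9 (14): skip — n8 and n9 already connected.
n3-n9 (17): skip — n9 and n3 already connected.
n7-n9 (20): add — endpoints in different components.
Edges rejected before the tree was complete: 2.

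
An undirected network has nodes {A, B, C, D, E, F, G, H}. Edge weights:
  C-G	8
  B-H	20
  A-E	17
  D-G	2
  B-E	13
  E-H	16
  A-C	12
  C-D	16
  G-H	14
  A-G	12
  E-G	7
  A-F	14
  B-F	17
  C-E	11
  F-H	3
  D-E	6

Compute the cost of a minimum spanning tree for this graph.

Grow the tree from C using Prim:
Step 1: cheapest edge leaving the tree is C-G (8); add G.
Step 2: cheapest edge leaving the tree is D-G (2); add D.
Step 3: cheapest edge leaving the tree is D-E (6); add E.
Step 4: cheapest edge leaving the tree is A-C (12); add A.
Step 5: cheapest edge leaving the tree is B-E (13); add B.
Step 6: cheapest edge leaving the tree is A-F (14); add F.
Step 7: cheapest edge leaving the tree is F-H (3); add H.
MST edges: C-G, D-G, D-E, A-C, B-E, A-F, F-H; total weight 8+2+6+12+13+14+3 = 58.

58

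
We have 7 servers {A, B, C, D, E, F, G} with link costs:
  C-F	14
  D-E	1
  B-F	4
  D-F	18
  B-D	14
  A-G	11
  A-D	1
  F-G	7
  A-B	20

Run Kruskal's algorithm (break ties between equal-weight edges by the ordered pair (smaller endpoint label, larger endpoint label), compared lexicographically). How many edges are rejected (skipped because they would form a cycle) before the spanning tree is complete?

1

Sort edges by weight, then run Kruskal:
A-D (1): add — endpoints in different components.
D-E (1): add — endpoints in different components.
B-F (4): add — endpoints in different components.
F-G (7): add — endpoints in different components.
A-G (11): add — endpoints in different components.
B-D (14): skip — B and D already connected.
C-F (14): add — endpoints in different components.
Edges rejected before the tree was complete: 1.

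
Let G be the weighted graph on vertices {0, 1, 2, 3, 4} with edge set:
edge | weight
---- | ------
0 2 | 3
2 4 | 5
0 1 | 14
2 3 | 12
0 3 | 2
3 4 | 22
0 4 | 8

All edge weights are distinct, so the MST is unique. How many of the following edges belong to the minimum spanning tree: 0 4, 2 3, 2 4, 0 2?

Sort edges by weight, then run Kruskal:
0 3 (2): add. Components now {0,3} {1} {2} {4}
0 2 (3): add. Components now {0,2,3} {1} {4}
2 4 (5): add. Components now {0,2,3,4} {1}
0 4 (8): skip — 0 and 4 already connected.
2 3 (12): skip — 2 and 3 already connected.
0 1 (14): add. Components now {0,1,2,3,4}
MST edge set: {0 3, 0 2, 2 4, 0 1}.
Of the listed edges, {2 4, 0 2} are in the MST → 2.

2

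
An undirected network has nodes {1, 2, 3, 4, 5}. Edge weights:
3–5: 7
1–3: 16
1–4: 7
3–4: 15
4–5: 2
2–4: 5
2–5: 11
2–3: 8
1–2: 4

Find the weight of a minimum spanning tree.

Kruskal's algorithm — process edges by increasing weight (ties by edge label):
4–5 (2): add. Components now {1} {2} {3} {4,5}
1–2 (4): add. Components now {1,2} {3} {4,5}
2–4 (5): add. Components now {1,2,4,5} {3}
1–4 (7): skip — 1 and 4 already connected.
3–5 (7): add. Components now {1,2,3,4,5}
MST edges: 4–5, 1–2, 2–4, 3–5; total weight 2+4+5+7 = 18.

18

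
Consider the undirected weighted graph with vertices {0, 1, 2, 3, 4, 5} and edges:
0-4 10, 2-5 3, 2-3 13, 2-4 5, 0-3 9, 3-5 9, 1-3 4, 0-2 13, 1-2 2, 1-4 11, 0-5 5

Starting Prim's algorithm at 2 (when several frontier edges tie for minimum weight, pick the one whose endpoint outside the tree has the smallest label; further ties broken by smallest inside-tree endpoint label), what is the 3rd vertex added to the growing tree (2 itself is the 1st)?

5

Grow the tree from 2 using Prim:
Step 1: cheapest edge leaving the tree is 1-2 (2); add 1.
Step 2: cheapest edge leaving the tree is 2-5 (3); add 5.
Step 3: cheapest edge leaving the tree is 1-3 (4); add 3.
Step 4: cheapest edge leaving the tree is 0-5 (5); add 0.
Step 5: cheapest edge leaving the tree is 2-4 (5); add 4.
Vertex order: 2, 1, 5, 3, 0, 4. The 3rd vertex is 5.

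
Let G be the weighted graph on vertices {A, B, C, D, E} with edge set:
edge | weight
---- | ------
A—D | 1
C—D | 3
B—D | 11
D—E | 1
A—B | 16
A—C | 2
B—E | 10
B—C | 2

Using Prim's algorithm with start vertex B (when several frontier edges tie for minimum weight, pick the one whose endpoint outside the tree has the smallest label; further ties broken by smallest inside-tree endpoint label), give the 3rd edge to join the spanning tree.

Grow the tree from B using Prim:
Step 1: cheapest edge leaving the tree is B—C (2); add C.
Step 2: cheapest edge leaving the tree is A—C (2); add A.
Step 3: cheapest edge leaving the tree is A—D (1); add D.
Step 4: cheapest edge leaving the tree is D—E (1); add E.
The 3rd edge added is A—D.

A-D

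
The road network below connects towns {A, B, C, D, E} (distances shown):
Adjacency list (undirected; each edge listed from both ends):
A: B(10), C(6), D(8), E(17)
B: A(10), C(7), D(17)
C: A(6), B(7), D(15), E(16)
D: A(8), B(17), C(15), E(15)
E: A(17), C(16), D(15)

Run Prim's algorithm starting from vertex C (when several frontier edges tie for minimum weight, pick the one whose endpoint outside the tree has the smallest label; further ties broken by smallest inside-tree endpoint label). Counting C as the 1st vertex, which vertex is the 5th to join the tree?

E

Grow the tree from C using Prim:
Step 1: cheapest edge leaving the tree is A—C (6); add A.
Step 2: cheapest edge leaving the tree is B—C (7); add B.
Step 3: cheapest edge leaving the tree is A—D (8); add D.
Step 4: cheapest edge leaving the tree is D—E (15); add E.
Vertex order: C, A, B, D, E. The 5th vertex is E.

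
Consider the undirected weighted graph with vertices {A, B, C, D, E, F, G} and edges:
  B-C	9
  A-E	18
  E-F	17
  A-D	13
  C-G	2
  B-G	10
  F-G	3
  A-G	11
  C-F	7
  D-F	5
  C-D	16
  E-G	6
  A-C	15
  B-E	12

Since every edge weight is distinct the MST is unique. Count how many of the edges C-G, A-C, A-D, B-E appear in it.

1

Kruskal's algorithm — process edges by increasing weight (ties by edge label):
C-G (2): add. Components now {A} {B} {C,G} {D} {E} {F}
F-G (3): add. Components now {A} {B} {C,F,G} {D} {E}
D-F (5): add. Components now {A} {B} {C,D,F,G} {E}
E-G (6): add. Components now {A} {B} {C,D,E,F,G}
C-F (7): skip — C and F already connected.
B-C (9): add. Components now {A} {B,C,D,E,F,G}
B-G (10): skip — B and G already connected.
A-G (11): add. Components now {A,B,C,D,E,F,G}
MST edge set: {C-G, F-G, D-F, E-G, B-C, A-G}.
Of the listed edges, {C-G} are in the MST → 1.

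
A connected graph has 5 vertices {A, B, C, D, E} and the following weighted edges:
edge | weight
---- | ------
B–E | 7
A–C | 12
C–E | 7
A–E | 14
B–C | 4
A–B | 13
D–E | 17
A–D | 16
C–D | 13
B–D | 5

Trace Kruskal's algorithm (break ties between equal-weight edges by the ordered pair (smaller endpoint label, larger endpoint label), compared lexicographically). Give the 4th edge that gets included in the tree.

A-C

Sort edges by weight, then run Kruskal:
B–C (4): add — endpoints in different components.
B–D (5): add — endpoints in different components.
B–E (7): add — endpoints in different components.
C–E (7): skip — C and E already connected.
A–C (12): add — endpoints in different components.
The 4th edge added is A–C.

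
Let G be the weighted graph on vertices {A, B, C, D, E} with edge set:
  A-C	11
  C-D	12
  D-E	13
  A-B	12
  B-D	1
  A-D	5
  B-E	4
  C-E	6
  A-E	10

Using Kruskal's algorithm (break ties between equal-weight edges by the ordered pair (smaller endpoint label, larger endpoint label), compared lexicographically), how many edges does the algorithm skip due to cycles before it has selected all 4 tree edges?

0

Kruskal's algorithm — process edges by increasing weight (ties by edge label):
B-D (1): add. Components now {A} {B,D} {C} {E}
B-E (4): add. Components now {A} {B,D,E} {C}
A-D (5): add. Components now {A,B,D,E} {C}
C-E (6): add. Components now {A,B,C,D,E}
Edges rejected before the tree was complete: 0.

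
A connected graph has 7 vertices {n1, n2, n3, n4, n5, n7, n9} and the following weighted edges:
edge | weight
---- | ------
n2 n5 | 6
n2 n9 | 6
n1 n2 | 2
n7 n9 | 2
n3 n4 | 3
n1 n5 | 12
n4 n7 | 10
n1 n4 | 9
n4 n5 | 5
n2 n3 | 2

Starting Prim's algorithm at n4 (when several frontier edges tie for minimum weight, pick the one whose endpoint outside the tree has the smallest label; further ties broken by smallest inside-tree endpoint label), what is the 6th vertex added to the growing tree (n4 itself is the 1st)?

n9

Prim's algorithm from n4:
Step 1: frontier [n3 n4 3, n4 n5 5, n1 n4 9, n4 n7 10] → take n3 n4 (3); add n3.
Step 2: frontier [n2 n3 2, n4 n5 5, n1 n4 9, n4 n7 10] → take n2 n3 (2); add n2.
Step 3: frontier [n1 n2 2, n2 n5 6, n2 n9 6, n4 n5 5, n1 n4 9, n4 n7 10] → take n1 n2 (2); add n1.
Step 4: frontier [n1 n5 12, n2 n5 6, n2 n9 6, n4 n5 5, n4 n7 10] → take n4 n5 (5); add n5.
Step 5: frontier [n2 n9 6, n4 n7 10] → take n2 n9 (6); add n9.
Step 6: frontier [n4 n7 10, n7 n9 2] → take n7 n9 (2); add n7.
Vertex order: n4, n3, n2, n1, n5, n9, n7. The 6th vertex is n9.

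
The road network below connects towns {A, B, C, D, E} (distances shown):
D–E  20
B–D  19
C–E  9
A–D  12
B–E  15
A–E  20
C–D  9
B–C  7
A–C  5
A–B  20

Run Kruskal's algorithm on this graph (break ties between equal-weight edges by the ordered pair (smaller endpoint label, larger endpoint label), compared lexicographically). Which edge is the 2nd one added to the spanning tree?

Kruskal's algorithm — process edges by increasing weight (ties by edge label):
A–C (5): add — endpoints in different components.
B–C (7): add — endpoints in different components.
C–D (9): add — endpoints in different components.
C–E (9): add — endpoints in different components.
The 2nd edge added is B–C.

B-C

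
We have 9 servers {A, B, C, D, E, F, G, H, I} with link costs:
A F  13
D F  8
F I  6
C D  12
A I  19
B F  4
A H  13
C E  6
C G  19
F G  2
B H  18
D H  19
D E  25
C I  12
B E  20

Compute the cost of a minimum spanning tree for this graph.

64

Prim, starting at C.
Step 1: cheapest edge leaving the tree is C E (6); add E.
Step 2: cheapest edge leaving the tree is C D (12); add D.
Step 3: cheapest edge leaving the tree is D F (8); add F.
Step 4: cheapest edge leaving the tree is F G (2); add G.
Step 5: cheapest edge leaving the tree is B F (4); add B.
Step 6: cheapest edge leaving the tree is F I (6); add I.
Step 7: cheapest edge leaving the tree is A F (13); add A.
Step 8: cheapest edge leaving the tree is A H (13); add H.
MST edges: C E, C D, D F, F G, B F, F I, A F, A H; total weight 6+12+8+2+4+6+13+13 = 64.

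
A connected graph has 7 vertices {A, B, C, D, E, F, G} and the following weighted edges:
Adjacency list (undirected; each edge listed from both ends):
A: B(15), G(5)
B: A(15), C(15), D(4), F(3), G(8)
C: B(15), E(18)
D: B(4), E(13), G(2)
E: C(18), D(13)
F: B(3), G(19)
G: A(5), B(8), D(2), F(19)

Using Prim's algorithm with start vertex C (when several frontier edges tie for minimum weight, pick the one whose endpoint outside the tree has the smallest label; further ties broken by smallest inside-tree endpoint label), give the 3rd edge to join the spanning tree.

Grow the tree from C using Prim:
Step 1: cheapest edge leaving the tree is B–C (15); add B.
Step 2: cheapest edge leaving the tree is B–F (3); add F.
Step 3: cheapest edge leaving the tree is B–D (4); add D.
Step 4: cheapest edge leaving the tree is D–G (2); add G.
Step 5: cheapest edge leaving the tree is A–G (5); add A.
Step 6: cheapest edge leaving the tree is D–E (13); add E.
The 3rd edge added is B–D.

B-D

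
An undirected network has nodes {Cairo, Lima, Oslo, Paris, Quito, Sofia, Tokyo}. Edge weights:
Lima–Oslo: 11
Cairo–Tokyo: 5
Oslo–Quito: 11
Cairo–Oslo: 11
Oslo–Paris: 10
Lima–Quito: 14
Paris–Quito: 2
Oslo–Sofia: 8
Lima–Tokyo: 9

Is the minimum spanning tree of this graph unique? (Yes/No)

Kruskal's algorithm — process edges by increasing weight (ties by edge label):
Paris–Quito (2): add. Components now {Tokyo} {Paris,Quito} {Sofia} {Cairo} {Lima} {Oslo}
Cairo–Tokyo (5): add. Components now {Cairo,Tokyo} {Paris,Quito} {Sofia} {Lima} {Oslo}
Oslo–Sofia (8): add. Components now {Cairo,Tokyo} {Paris,Quito} {Oslo,Sofia} {Lima}
Lima–Tokyo (9): add. Components now {Cairo,Lima,Tokyo} {Paris,Quito} {Oslo,Sofia}
Oslo–Paris (10): add. Components now {Cairo,Lima,Tokyo} {Oslo,Paris,Quito,Sofia}
Cairo–Oslo (11): add. Components now {Cairo,Lima,Oslo,Paris,Quito,Sofia,Tokyo}
Non-tree edge Lima–Oslo has weight 11, equal to the heaviest edge on its tree cycle — swapping gives another MST of the same weight. Not unique.

No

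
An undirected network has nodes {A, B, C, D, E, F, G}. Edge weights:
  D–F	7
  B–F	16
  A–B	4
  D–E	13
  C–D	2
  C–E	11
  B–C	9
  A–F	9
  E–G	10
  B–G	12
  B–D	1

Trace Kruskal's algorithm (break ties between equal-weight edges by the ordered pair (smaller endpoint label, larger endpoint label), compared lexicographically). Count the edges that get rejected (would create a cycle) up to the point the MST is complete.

Kruskal's algorithm — process edges by increasing weight (ties by edge label):
B–D (1): add. Components now {A} {B,D} {C} {E} {F} {G}
C–D (2): add. Components now {A} {B,C,D} {E} {F} {G}
A–B (4): add. Components now {A,B,C,D} {E} {F} {G}
D–F (7): add. Components now {A,B,C,D,F} {E} {G}
A–F (9): skip — A and F already connected.
B–C (9): skip — B and C already connected.
E–G (10): add. Components now {A,B,C,D,F} {E,G}
C–E (11): add. Components now {A,B,C,D,E,F,G}
Edges rejected before the tree was complete: 2.

2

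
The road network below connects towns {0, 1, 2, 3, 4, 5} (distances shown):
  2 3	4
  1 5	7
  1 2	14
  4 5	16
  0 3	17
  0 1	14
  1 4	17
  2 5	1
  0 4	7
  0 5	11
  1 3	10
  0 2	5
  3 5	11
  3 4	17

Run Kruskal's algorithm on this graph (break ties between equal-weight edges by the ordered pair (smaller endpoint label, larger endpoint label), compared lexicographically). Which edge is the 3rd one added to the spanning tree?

Kruskal's algorithm — process edges by increasing weight (ties by edge label):
2 5 (1): add — endpoints in different components.
2 3 (4): add — endpoints in different components.
0 2 (5): add — endpoints in different components.
0 4 (7): add — endpoints in different components.
1 5 (7): add — endpoints in different components.
The 3rd edge added is 0 2.

0-2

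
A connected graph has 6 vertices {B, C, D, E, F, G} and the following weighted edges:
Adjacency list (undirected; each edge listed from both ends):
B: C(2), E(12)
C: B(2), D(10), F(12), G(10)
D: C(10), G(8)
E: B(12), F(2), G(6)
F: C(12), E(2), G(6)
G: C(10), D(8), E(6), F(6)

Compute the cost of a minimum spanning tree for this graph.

28

Kruskal's algorithm — process edges by increasing weight (ties by edge label):
B—C (2): add — endpoints in different components.
E—F (2): add — endpoints in different components.
E—G (6): add — endpoints in different components.
F—G (6): skip — F and G already connected.
D—G (8): add — endpoints in different components.
C—D (10): add — endpoints in different components.
MST edges: B—C, E—F, E—G, D—G, C—D; total weight 2+2+6+8+10 = 28.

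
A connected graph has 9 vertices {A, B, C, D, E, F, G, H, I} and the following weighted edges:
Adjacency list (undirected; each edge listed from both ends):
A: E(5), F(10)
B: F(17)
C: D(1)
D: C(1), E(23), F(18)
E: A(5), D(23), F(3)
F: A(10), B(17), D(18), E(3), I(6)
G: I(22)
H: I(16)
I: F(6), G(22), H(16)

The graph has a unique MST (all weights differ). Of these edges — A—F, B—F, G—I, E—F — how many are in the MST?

Kruskal's algorithm — process edges by increasing weight (ties by edge label):
C—D (1): add — endpoints in different components.
E—F (3): add — endpoints in different components.
A—E (5): add — endpoints in different components.
F—I (6): add — endpoints in different components.
A—F (10): skip — A and F already connected.
H—I (16): add — endpoints in different components.
B—F (17): add — endpoints in different components.
D—F (18): add — endpoints in different components.
G—I (22): add — endpoints in different components.
MST edge set: {C—D, E—F, A—E, F—I, H—I, B—F, D—F, G—I}.
Of the listed edges, {B—F, G—I, E—F} are in the MST → 3.

3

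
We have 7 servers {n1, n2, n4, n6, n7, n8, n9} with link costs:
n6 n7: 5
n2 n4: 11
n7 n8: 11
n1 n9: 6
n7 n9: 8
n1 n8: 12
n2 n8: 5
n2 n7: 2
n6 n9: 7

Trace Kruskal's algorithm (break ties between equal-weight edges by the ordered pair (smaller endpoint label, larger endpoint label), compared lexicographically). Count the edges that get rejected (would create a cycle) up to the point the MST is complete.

Sort edges by weight, then run Kruskal:
n2 n7 (2): add — endpoints in different components.
n2 n8 (5): add — endpoints in different components.
n6 n7 (5): add — endpoints in different components.
n1 n9 (6): add — endpoints in different components.
n6 n9 (7): add — endpoints in different components.
n7 n9 (8): skip — n7 and n9 already connected.
n2 n4 (11): add — endpoints in different components.
Edges rejected before the tree was complete: 1.

1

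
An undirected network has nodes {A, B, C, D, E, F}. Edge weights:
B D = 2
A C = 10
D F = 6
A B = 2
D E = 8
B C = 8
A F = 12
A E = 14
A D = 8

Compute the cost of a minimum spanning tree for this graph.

Prim's algorithm from A:
Step 1: frontier [A B 2, A D 8, A C 10, A F 12, A E 14] → take A B (2); add B.
Step 2: frontier [A D 8, A C 10, A F 12, A E 14, B D 2, B C 8] → take B D (2); add D.
Step 3: frontier [A C 10, A F 12, A E 14, B C 8, D F 6, D E 8] → take D F (6); add F.
Step 4: frontier [A C 10, A E 14, B C 8, D E 8] → take B C (8); add C.
Step 5: frontier [A E 14, D E 8] → take D E (8); add E.
MST edges: A B, B D, D F, B C, D E; total weight 2+2+6+8+8 = 26.

26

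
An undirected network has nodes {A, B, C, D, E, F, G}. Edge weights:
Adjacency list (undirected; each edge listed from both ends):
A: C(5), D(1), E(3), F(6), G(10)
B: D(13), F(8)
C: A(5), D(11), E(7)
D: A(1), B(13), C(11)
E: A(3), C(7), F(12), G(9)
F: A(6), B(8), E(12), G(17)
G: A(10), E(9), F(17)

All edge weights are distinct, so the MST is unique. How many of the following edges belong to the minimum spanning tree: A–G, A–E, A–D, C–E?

Kruskal: consider edges lightest-first.
A–D (1): add — endpoints in different components.
A–E (3): add — endpoints in different components.
A–C (5): add — endpoints in different components.
A–F (6): add — endpoints in different components.
C–E (7): skip — C and E already connected.
B–F (8): add — endpoints in different components.
E–G (9): add — endpoints in different components.
MST edge set: {A–D, A–E, A–C, A–F, B–F, E–G}.
Of the listed edges, {A–E, A–D} are in the MST → 2.

2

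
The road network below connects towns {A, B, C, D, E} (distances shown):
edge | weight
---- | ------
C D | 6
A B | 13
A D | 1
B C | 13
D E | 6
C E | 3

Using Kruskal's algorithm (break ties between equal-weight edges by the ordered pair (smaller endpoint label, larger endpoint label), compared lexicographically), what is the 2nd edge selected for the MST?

C-E

Kruskal's algorithm — process edges by increasing weight (ties by edge label):
A D (1): add. Components now {A,D} {B} {C} {E}
C E (3): add. Components now {A,D} {B} {C,E}
C D (6): add. Components now {A,C,D,E} {B}
D E (6): skip — D and E already connected.
A B (13): add. Components now {A,B,C,D,E}
The 2nd edge added is C E.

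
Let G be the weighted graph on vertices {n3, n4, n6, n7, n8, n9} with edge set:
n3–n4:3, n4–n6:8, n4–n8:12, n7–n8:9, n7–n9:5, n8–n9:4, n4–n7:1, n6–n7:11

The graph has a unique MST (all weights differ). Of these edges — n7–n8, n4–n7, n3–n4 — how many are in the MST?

2

Sort edges by weight, then run Kruskal:
n4–n7 (1): add. Components now {n6} {n4,n7} {n9} {n3} {n8}
n3–n4 (3): add. Components now {n6} {n3,n4,n7} {n9} {n8}
n8–n9 (4): add. Components now {n6} {n3,n4,n7} {n8,n9}
n7–n9 (5): add. Components now {n6} {n3,n4,n7,n8,n9}
n4–n6 (8): add. Components now {n3,n4,n6,n7,n8,n9}
MST edge set: {n4–n7, n3–n4, n8–n9, n7–n9, n4–n6}.
Of the listed edges, {n4–n7, n3–n4} are in the MST → 2.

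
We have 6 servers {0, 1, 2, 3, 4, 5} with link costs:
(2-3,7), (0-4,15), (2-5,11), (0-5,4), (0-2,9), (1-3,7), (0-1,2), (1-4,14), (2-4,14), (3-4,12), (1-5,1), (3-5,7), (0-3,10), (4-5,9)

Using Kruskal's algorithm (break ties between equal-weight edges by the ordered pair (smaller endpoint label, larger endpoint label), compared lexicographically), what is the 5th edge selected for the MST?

4-5

Sort edges by weight, then run Kruskal:
1-5 (1): add. Components now {0} {1,5} {2} {3} {4}
0-1 (2): add. Components now {0,1,5} {2} {3} {4}
0-5 (4): skip — 0 and 5 already connected.
1-3 (7): add. Components now {0,1,3,5} {2} {4}
2-3 (7): add. Components now {0,1,2,3,5} {4}
3-5 (7): skip — 3 and 5 already connected.
0-2 (9): skip — 0 and 2 already connected.
4-5 (9): add. Components now {0,1,2,3,4,5}
The 5th edge added is 4-5.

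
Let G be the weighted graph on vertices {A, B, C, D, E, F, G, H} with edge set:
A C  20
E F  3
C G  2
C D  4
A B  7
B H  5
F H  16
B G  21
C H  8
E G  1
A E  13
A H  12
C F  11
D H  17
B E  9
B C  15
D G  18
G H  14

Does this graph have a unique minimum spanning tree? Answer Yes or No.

Kruskal's algorithm — process edges by increasing weight (ties by edge label):
E G (1): add — endpoints in different components.
C G (2): add — endpoints in different components.
E F (3): add — endpoints in different components.
C D (4): add — endpoints in different components.
B H (5): add — endpoints in different components.
A B (7): add — endpoints in different components.
C H (8): add — endpoints in different components.
Every non-tree edge has weight strictly greater than the heaviest edge on the tree path between its endpoints, so the MST is unique.

Yes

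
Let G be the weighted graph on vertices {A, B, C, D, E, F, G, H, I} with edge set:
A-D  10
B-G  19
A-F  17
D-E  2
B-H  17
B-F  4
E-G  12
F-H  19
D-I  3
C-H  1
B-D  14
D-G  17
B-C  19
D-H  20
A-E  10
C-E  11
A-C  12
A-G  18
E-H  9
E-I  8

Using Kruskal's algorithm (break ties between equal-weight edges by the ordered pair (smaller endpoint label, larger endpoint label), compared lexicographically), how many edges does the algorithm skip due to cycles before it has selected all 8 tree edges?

4

Kruskal: consider edges lightest-first.
C-H (1): add — endpoints in different components.
D-E (2): add — endpoints in different components.
D-I (3): add — endpoints in different components.
B-F (4): add — endpoints in different components.
E-I (8): skip — E and I already connected.
E-H (9): add — endpoints in different components.
A-D (10): add — endpoints in different components.
A-E (10): skip — A and E already connected.
C-E (11): skip — C and E already connected.
A-C (12): skip — A and C already connected.
E-G (12): add — endpoints in different components.
B-D (14): add — endpoints in different components.
Edges rejected before the tree was complete: 4.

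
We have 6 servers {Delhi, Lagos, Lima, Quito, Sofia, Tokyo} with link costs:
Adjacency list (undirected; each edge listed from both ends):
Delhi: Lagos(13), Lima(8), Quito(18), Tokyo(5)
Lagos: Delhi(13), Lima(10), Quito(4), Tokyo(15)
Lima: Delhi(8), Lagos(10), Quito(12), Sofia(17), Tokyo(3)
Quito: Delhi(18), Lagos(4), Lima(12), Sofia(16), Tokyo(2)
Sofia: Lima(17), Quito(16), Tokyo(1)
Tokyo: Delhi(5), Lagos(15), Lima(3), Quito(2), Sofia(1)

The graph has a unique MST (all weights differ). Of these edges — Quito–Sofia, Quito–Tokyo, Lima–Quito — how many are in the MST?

1

Sort edges by weight, then run Kruskal:
Sofia–Tokyo (1): add. Components now {Sofia,Tokyo} {Quito} {Lima} {Lagos} {Delhi}
Quito–Tokyo (2): add. Components now {Quito,Sofia,Tokyo} {Lima} {Lagos} {Delhi}
Lima–Tokyo (3): add. Components now {Lima,Quito,Sofia,Tokyo} {Lagos} {Delhi}
Lagos–Quito (4): add. Components now {Lagos,Lima,Quito,Sofia,Tokyo} {Delhi}
Delhi–Tokyo (5): add. Components now {Delhi,Lagos,Lima,Quito,Sofia,Tokyo}
MST edge set: {Sofia–Tokyo, Quito–Tokyo, Lima–Tokyo, Lagos–Quito, Delhi–Tokyo}.
Of the listed edges, {Quito–Tokyo} are in the MST → 1.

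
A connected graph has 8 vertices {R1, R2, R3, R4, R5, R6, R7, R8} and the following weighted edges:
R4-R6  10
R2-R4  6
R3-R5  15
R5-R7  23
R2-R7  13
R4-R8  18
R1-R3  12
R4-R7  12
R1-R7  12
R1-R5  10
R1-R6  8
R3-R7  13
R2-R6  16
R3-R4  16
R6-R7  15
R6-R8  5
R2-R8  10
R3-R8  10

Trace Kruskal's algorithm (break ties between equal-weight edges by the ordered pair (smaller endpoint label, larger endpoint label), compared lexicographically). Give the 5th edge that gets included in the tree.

R2-R8

Kruskal's algorithm — process edges by increasing weight (ties by edge label):
R6-R8 (5): add — endpoints in different components.
R2-R4 (6): add — endpoints in different components.
R1-R6 (8): add — endpoints in different components.
R1-R5 (10): add — endpoints in different components.
R2-R8 (10): add — endpoints in different components.
R3-R8 (10): add — endpoints in different components.
R4-R6 (10): skip — R6 and R4 already connected.
R1-R3 (12): skip — R3 and R1 already connected.
R1-R7 (12): add — endpoints in different components.
The 5th edge added is R2-R8.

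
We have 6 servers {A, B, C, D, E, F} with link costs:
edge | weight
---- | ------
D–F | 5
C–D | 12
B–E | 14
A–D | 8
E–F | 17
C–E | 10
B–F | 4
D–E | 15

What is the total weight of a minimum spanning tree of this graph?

Grow the tree from D using Prim:
Step 1: frontier [D–F 5, A–D 8, C–D 12, D–E 15] → take D–F (5); add F.
Step 2: frontier [A–D 8, C–D 12, D–E 15, B–F 4, E–F 17] → take B–F (4); add B.
Step 3: frontier [B–E 14, A–D 8, C–D 12, D–E 15, E–F 17] → take A–D (8); add A.
Step 4: frontier [B–E 14, C–D 12, D–E 15, E–F 17] → take C–D (12); add C.
Step 5: frontier [B–E 14, C–E 10, D–E 15, E–F 17] → take C–E (10); add E.
MST edges: D–F, B–F, A–D, C–D, C–E; total weight 5+4+8+12+10 = 39.

39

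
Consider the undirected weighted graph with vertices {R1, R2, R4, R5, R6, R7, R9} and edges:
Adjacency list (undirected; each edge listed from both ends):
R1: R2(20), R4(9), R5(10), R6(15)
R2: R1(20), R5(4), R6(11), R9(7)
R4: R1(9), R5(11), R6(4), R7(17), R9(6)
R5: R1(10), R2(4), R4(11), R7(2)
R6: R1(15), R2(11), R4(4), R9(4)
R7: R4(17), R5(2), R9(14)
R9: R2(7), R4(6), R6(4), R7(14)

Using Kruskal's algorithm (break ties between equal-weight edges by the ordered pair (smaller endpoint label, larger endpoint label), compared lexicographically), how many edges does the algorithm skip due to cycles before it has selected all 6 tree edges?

Kruskal: consider edges lightest-first.
R5-R7 (2): add. Components now {R1} {R5,R7} {R2} {R6} {R9} {R4}
R2-R5 (4): add. Components now {R1} {R2,R5,R7} {R6} {R9} {R4}
R4-R6 (4): add. Components now {R1} {R2,R5,R7} {R4,R6} {R9}
R6-R9 (4): add. Components now {R1} {R2,R5,R7} {R4,R6,R9}
R4-R9 (6): skip — R9 and R4 already connected.
R2-R9 (7): add. Components now {R1} {R2,R4,R5,R6,R7,R9}
R1-R4 (9): add. Components now {R1,R2,R4,R5,R6,R7,R9}
Edges rejected before the tree was complete: 1.

1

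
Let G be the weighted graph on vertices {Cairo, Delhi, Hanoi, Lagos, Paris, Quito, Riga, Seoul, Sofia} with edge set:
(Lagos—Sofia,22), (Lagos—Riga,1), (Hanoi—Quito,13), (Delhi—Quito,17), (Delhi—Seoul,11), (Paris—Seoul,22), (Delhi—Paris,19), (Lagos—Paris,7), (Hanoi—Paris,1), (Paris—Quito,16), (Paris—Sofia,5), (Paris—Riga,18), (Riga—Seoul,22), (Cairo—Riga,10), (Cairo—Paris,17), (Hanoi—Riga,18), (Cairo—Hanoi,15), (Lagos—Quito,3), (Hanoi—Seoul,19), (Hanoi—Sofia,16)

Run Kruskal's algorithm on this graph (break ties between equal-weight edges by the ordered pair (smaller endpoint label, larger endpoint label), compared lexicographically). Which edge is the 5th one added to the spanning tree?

Kruskal's algorithm — process edges by increasing weight (ties by edge label):
Hanoi—Paris (1): add — endpoints in different components.
Lagos—Riga (1): add — endpoints in different components.
Lagos—Quito (3): add — endpoints in different components.
Paris—Sofia (5): add — endpoints in different components.
Lagos—Paris (7): add — endpoints in different components.
Cairo—Riga (10): add — endpoints in different components.
Delhi—Seoul (11): add — endpoints in different components.
Hanoi—Quito (13): skip — Quito and Hanoi already connected.
Cairo—Hanoi (15): skip — Cairo and Hanoi already connected.
Hanoi—Sofia (16): skip — Sofia and Hanoi already connected.
Paris—Quito (16): skip — Quito and Paris already connected.
Cairo—Paris (17): skip — Paris and Cairo already connected.
Delhi—Quito (17): add — endpoints in different components.
The 5th edge added is Lagos—Paris.

Lagos-Paris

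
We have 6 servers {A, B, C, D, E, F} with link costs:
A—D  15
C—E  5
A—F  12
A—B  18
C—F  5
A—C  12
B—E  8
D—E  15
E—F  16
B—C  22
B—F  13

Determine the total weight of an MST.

45

Prim, starting at B.
Step 1: frontier [B—E 8, B—F 13, A—B 18, B—C 22] → take B—E (8); add E.
Step 2: frontier [B—F 13, A—B 18, B—C 22, C—E 5, D—E 15, E—F 16] → take C—E (5); add C.
Step 3: frontier [B—F 13, A—B 18, C—F 5, A—C 12, D—E 15, E—F 16] → take C—F (5); add F.
Step 4: frontier [A—B 18, A—C 12, D—E 15, A—F 12] → take A—C (12); add A.
Step 5: frontier [A—D 15, D—E 15] → take A—D (15); add D.
MST edges: B—E, C—E, C—F, A—C, A—D; total weight 8+5+5+12+15 = 45.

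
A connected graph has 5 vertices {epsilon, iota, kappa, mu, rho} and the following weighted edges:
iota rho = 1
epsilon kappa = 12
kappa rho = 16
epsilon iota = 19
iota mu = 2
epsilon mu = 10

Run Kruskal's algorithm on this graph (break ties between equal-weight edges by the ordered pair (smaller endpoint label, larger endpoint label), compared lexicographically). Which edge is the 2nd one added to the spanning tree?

iota-mu

Kruskal's algorithm — process edges by increasing weight (ties by edge label):
iota rho (1): add — endpoints in different components.
iota mu (2): add — endpoints in different components.
epsilon mu (10): add — endpoints in different components.
epsilon kappa (12): add — endpoints in different components.
The 2nd edge added is iota mu.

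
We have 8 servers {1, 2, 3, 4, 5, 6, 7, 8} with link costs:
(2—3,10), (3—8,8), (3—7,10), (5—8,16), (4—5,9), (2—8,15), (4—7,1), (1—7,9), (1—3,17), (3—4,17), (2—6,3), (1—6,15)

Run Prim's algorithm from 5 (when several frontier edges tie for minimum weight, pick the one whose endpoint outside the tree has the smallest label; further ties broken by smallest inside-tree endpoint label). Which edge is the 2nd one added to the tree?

Prim's algorithm from 5:
Step 1: frontier [4—5 9, 5—8 16] → take 4—5 (9); add 4.
Step 2: frontier [4—7 1, 3—4 17, 5—8 16] → take 4—7 (1); add 7.
Step 3: frontier [3—4 17, 5—8 16, 1—7 9, 3—7 10] → take 1—7 (9); add 1.
Step 4: frontier [1—6 15, 1—3 17, 3—4 17, 5—8 16, 3—7 10] → take 3—7 (10); add 3.
Step 5: frontier [1—6 15, 3—8 8, 2—3 10, 5—8 16] → take 3—8 (8); add 8.
Step 6: frontier [1—6 15, 2—3 10, 2—8 15] → take 2—3 (10); add 2.
Step 7: frontier [1—6 15, 2—6 3] → take 2—6 (3); add 6.
The 2nd edge added is 4—7.

4-7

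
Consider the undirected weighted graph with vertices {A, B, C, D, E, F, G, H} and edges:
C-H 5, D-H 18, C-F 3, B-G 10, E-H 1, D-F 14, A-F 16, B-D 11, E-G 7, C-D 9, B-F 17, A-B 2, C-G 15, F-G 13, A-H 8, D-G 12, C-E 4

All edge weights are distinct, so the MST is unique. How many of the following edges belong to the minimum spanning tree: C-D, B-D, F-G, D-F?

Sort edges by weight, then run Kruskal:
E-H (1): add — endpoints in different components.
A-B (2): add — endpoints in different components.
C-F (3): add — endpoints in different components.
C-E (4): add — endpoints in different components.
C-H (5): skip — C and H already connected.
E-G (7): add — endpoints in different components.
A-H (8): add — endpoints in different components.
C-D (9): add — endpoints in different components.
MST edge set: {E-H, A-B, C-F, C-E, E-G, A-H, C-D}.
Of the listed edges, {C-D} are in the MST → 1.

1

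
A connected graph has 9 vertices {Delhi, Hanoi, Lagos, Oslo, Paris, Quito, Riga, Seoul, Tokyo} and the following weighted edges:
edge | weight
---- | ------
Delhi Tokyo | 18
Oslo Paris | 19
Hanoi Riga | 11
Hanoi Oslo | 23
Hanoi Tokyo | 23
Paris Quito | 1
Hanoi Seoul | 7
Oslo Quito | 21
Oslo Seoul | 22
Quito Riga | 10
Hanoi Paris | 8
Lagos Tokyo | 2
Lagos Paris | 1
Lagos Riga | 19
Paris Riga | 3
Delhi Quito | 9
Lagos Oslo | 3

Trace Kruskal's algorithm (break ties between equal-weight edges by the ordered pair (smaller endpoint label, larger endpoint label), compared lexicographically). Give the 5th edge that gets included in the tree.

Kruskal: consider edges lightest-first.
Lagos Paris (1): add — endpoints in different components.
Paris Quito (1): add — endpoints in different components.
Lagos Tokyo (2): add — endpoints in different components.
Lagos Oslo (3): add — endpoints in different components.
Paris Riga (3): add — endpoints in different components.
Hanoi Seoul (7): add — endpoints in different components.
Hanoi Paris (8): add — endpoints in different components.
Delhi Quito (9): add — endpoints in different components.
The 5th edge added is Paris Riga.

Paris-Riga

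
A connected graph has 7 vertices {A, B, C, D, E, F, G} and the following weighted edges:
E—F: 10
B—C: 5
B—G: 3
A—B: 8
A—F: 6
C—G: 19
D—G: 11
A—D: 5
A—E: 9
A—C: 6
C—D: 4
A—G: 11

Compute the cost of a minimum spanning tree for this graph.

Kruskal: consider edges lightest-first.
B—G (3): add. Components now {A} {B,G} {C} {D} {E} {F}
C—D (4): add. Components now {A} {B,G} {C,D} {E} {F}
A—D (5): add. Components now {A,C,D} {B,G} {E} {F}
B—C (5): add. Components now {A,B,C,D,G} {E} {F}
A—C (6): skip — A and C already connected.
A—F (6): add. Components now {A,B,C,D,F,G} {E}
A—B (8): skip — A and B already connected.
A—E (9): add. Components now {A,B,C,D,E,F,G}
MST edges: B—G, C—D, A—D, B—C, A—F, A—E; total weight 3+4+5+5+6+9 = 32.

32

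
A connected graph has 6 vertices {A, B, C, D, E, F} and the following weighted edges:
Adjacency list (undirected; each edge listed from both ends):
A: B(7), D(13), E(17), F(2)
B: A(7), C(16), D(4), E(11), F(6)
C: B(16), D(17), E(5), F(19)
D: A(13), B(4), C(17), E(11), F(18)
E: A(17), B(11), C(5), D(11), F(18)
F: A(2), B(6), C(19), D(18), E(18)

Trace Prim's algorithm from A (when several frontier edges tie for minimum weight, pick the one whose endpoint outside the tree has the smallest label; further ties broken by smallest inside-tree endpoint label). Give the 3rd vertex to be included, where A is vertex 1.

Prim's algorithm from A:
Step 1: cheapest edge leaving the tree is A–F (2); add F.
Step 2: cheapest edge leaving the tree is B–F (6); add B.
Step 3: cheapest edge leaving the tree is B–D (4); add D.
Step 4: cheapest edge leaving the tree is B–E (11); add E.
Step 5: cheapest edge leaving the tree is C–E (5); add C.
Vertex order: A, F, B, D, E, C. The 3rd vertex is B.

B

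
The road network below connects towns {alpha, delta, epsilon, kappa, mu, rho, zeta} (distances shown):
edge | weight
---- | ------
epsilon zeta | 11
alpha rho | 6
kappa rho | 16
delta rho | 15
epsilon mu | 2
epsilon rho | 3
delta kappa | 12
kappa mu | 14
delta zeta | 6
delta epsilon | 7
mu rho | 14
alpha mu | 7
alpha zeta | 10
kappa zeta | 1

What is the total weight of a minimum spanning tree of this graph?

Prim, starting at mu.
Step 1: cheapest edge leaving the tree is epsilon mu (2); add epsilon.
Step 2: cheapest edge leaving the tree is epsilon rho (3); add rho.
Step 3: cheapest edge leaving the tree is alpha rho (6); add alpha.
Step 4: cheapest edge leaving the tree is delta epsilon (7); add delta.
Step 5: cheapest edge leaving the tree is delta zeta (6); add zeta.
Step 6: cheapest edge leaving the tree is kappa zeta (1); add kappa.
MST edges: epsilon mu, epsilon rho, alpha rho, delta epsilon, delta zeta, kappa zeta; total weight 2+3+6+7+6+1 = 25.

25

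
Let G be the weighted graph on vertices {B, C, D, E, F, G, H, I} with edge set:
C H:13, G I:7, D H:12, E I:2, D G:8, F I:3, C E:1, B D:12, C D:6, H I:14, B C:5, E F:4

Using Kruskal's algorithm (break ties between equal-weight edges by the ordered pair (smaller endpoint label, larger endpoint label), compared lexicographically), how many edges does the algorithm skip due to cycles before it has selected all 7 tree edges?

Kruskal: consider edges lightest-first.
C E (1): add — endpoints in different components.
E I (2): add — endpoints in different components.
F I (3): add — endpoints in different components.
E F (4): skip — E and F already connected.
B C (5): add — endpoints in different components.
C D (6): add — endpoints in different components.
G I (7): add — endpoints in different components.
D G (8): skip — D and G already connected.
B D (12): skip — B and D already connected.
D H (12): add — endpoints in different components.
Edges rejected before the tree was complete: 3.

3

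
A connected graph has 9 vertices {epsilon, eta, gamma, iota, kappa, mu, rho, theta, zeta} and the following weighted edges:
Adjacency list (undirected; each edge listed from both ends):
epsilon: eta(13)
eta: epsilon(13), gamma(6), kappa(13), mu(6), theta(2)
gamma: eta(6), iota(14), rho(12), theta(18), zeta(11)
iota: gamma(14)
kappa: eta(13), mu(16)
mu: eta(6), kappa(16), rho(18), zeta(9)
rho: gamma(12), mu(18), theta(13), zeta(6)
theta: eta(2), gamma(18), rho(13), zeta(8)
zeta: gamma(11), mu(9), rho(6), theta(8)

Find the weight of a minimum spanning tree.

68

Kruskal's algorithm — process edges by increasing weight (ties by edge label):
eta theta (2): add — endpoints in different components.
eta gamma (6): add — endpoints in different components.
eta mu (6): add — endpoints in different components.
rho zeta (6): add — endpoints in different components.
theta zeta (8): add — endpoints in different components.
mu zeta (9): skip — zeta and mu already connected.
gamma zeta (11): skip — gamma and zeta already connected.
gamma rho (12): skip — gamma and rho already connected.
epsilon eta (13): add — endpoints in different components.
eta kappa (13): add — endpoints in different components.
rho theta (13): skip — rho and theta already connected.
gamma iota (14): add — endpoints in different components.
MST edges: eta theta, eta gamma, eta mu, rho zeta, theta zeta, epsilon eta, eta kappa, gamma iota; total weight 2+6+6+6+8+13+13+14 = 68.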